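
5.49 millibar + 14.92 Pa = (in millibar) 5.639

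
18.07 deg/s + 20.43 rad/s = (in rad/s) 20.75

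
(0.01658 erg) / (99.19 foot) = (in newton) 5.484e-11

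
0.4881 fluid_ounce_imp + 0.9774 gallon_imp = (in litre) 4.457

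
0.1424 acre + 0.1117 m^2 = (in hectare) 0.05764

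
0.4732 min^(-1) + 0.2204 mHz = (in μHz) 8107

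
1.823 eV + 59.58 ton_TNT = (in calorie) 5.958e+10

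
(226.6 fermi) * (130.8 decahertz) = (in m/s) 2.964e-10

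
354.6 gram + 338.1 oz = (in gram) 9940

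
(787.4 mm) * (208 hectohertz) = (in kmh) 5.896e+04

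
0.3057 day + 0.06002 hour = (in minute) 443.8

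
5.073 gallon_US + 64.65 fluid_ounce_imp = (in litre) 21.04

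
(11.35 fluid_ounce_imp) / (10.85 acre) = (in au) 4.91e-20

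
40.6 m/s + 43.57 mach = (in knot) 2.892e+04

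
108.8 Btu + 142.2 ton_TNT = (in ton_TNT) 142.2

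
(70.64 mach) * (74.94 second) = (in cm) 1.803e+08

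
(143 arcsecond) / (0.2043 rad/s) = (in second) 0.003393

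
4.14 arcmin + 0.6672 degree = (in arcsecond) 2650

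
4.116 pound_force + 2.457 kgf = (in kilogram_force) 4.324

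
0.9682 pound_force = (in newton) 4.307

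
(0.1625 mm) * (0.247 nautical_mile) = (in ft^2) 0.8001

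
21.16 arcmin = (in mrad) 6.155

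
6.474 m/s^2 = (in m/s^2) 6.474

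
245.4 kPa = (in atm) 2.422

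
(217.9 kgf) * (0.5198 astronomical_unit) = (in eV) 1.037e+33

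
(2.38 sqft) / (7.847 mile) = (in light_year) 1.851e-21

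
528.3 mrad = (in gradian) 33.63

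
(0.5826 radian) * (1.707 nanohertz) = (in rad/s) 9.945e-10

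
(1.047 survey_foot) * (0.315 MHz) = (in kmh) 3.619e+05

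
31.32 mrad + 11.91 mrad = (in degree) 2.477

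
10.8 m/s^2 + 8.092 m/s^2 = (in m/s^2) 18.89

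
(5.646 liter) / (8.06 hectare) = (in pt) 0.0001986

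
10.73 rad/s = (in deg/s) 614.8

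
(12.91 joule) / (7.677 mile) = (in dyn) 104.5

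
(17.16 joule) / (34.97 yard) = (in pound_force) 0.1206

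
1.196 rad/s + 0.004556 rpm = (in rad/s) 1.196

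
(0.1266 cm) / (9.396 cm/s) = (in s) 0.01347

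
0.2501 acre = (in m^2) 1012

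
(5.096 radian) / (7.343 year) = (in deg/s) 1.261e-06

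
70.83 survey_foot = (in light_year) 2.282e-15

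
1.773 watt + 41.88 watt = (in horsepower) 0.05854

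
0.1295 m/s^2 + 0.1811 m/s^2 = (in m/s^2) 0.3106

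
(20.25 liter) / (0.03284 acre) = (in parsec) 4.938e-21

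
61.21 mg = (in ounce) 0.002159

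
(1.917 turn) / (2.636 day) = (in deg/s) 0.00303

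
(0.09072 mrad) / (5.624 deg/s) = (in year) 2.931e-11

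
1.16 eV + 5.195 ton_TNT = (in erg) 2.174e+17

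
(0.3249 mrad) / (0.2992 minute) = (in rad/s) 1.81e-05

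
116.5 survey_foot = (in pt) 1.007e+05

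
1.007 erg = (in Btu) 9.545e-11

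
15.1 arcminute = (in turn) 0.0006991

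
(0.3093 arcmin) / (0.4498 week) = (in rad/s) 3.307e-10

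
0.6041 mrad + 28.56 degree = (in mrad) 499.1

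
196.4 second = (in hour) 0.05456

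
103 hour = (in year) 0.01176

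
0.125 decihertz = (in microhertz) 1.25e+04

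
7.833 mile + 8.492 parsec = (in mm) 2.62e+20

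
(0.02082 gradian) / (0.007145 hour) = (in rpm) 0.0001214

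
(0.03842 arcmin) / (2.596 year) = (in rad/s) 1.365e-13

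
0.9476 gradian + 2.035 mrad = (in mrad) 16.92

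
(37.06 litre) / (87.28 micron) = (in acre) 0.1049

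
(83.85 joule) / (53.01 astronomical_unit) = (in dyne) 1.057e-06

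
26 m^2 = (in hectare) 0.0026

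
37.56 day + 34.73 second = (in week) 5.366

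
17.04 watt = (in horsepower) 0.02285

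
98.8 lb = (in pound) 98.8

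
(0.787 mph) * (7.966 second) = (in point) 7944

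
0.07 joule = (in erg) 7e+05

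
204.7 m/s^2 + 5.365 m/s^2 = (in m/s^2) 210.1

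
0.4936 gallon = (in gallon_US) 0.4936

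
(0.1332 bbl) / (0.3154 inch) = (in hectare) 0.0002643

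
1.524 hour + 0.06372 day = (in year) 0.0003485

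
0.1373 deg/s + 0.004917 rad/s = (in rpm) 0.06984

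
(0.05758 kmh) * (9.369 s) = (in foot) 0.4916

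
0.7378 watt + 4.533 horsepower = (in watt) 3381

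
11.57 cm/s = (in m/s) 0.1157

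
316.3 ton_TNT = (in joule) 1.323e+12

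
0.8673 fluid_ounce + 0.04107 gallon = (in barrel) 0.001139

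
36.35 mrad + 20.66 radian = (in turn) 3.294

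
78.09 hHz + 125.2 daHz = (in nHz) 9.061e+12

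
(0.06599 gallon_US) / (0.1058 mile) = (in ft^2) 1.579e-05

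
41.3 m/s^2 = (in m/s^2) 41.3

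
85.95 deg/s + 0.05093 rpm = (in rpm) 14.38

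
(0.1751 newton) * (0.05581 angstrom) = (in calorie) 2.336e-13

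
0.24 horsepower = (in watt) 179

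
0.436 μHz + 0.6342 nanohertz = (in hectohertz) 4.366e-09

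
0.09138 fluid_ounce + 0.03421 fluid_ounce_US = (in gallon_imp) 0.000817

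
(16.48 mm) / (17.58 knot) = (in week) 3.013e-09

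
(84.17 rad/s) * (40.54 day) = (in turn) 4.692e+07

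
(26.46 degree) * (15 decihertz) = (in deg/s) 39.69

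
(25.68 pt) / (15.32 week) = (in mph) 2.187e-09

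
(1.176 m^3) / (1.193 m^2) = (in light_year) 1.042e-16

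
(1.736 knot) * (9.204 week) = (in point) 1.409e+10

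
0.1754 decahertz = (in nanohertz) 1.754e+09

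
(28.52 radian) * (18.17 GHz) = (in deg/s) 2.969e+13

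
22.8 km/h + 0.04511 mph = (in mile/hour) 14.21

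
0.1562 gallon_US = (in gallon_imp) 0.1301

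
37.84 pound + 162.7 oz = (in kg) 21.78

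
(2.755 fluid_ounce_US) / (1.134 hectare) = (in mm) 7.185e-06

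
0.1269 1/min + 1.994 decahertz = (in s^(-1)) 19.94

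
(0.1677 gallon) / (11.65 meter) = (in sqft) 0.0005865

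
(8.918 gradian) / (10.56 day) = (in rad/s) 1.535e-07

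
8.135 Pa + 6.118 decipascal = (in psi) 0.001269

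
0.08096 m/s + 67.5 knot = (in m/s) 34.81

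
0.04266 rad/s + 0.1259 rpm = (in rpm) 0.5333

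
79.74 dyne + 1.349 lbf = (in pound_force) 1.349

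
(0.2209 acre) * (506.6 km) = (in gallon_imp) 9.962e+10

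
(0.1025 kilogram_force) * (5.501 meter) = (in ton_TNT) 1.322e-09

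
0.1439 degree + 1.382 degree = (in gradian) 1.695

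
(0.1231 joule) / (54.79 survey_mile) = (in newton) 1.396e-06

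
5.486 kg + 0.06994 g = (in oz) 193.5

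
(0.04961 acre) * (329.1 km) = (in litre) 6.607e+10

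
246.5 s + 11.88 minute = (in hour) 0.2665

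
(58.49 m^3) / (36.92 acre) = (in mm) 0.3915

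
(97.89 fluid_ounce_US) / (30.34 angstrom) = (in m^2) 9.542e+05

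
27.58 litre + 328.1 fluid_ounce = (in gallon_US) 9.849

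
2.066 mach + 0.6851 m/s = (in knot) 1369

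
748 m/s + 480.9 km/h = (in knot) 1714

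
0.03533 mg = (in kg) 3.533e-08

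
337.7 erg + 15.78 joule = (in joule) 15.78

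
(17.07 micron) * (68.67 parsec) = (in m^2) 3.617e+13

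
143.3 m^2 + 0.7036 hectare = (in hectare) 0.7179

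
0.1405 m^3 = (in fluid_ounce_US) 4751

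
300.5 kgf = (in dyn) 2.947e+08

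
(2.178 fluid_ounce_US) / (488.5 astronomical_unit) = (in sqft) 9.487e-18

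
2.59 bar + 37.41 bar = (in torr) 3e+04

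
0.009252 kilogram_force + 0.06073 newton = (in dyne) 1.515e+04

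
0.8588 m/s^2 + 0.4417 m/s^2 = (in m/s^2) 1.3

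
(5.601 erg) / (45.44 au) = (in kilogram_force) 8.402e-21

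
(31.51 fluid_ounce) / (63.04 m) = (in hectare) 1.478e-09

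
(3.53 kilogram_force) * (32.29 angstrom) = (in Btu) 1.059e-10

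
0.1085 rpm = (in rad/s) 0.01136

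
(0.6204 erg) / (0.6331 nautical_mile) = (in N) 5.291e-11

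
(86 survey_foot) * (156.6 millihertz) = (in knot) 7.979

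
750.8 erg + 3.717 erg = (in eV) 4.709e+14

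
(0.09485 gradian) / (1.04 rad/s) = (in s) 0.001433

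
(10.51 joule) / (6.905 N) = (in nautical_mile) 0.0008219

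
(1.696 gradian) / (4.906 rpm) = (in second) 0.05185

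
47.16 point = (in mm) 16.64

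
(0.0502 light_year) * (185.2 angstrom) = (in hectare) 879.6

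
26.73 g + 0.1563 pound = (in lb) 0.2152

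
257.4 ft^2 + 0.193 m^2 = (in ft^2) 259.5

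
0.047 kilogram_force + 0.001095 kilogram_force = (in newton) 0.4717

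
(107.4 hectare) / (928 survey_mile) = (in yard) 0.7864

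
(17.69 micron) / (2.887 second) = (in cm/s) 0.0006127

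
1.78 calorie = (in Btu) 0.007059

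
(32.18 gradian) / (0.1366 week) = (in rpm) 5.843e-05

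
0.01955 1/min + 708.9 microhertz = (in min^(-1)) 0.06208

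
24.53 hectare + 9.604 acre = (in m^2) 2.842e+05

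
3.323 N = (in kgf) 0.3389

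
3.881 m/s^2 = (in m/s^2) 3.881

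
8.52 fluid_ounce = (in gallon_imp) 0.05542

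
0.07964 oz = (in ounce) 0.07964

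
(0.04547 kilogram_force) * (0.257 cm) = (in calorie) 0.0002739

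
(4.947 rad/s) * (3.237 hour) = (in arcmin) 1.982e+08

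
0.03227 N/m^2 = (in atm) 3.185e-07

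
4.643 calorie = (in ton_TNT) 4.643e-09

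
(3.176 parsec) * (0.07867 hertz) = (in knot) 1.499e+16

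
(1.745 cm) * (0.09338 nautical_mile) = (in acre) 0.0007457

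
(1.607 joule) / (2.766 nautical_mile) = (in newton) 0.0003137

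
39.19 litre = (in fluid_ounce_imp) 1379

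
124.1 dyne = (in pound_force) 0.000279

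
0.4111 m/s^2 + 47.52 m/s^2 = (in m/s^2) 47.93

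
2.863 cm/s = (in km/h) 0.1031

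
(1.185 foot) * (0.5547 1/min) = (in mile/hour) 0.00747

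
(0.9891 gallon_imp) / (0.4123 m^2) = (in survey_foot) 0.03578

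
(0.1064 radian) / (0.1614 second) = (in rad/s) 0.6592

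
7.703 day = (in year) 0.0211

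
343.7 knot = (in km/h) 636.5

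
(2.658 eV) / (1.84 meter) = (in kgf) 2.36e-20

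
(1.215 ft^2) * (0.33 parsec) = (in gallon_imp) 2.528e+17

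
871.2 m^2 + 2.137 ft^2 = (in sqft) 9380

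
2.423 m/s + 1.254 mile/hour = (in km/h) 10.74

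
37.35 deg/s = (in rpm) 6.225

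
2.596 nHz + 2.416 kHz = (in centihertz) 2.416e+05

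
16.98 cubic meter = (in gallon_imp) 3735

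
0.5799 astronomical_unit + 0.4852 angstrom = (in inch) 3.415e+12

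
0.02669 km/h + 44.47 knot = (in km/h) 82.39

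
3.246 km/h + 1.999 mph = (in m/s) 1.795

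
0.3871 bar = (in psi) 5.614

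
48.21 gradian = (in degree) 43.39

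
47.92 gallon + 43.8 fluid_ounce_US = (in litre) 182.7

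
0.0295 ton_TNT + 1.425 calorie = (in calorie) 2.95e+07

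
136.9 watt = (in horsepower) 0.1836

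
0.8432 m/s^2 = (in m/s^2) 0.8432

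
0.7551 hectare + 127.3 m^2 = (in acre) 1.897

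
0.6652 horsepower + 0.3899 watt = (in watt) 496.4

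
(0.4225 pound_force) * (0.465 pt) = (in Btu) 2.922e-07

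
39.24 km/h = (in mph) 24.38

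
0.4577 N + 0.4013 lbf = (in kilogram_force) 0.2287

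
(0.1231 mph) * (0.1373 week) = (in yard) 4997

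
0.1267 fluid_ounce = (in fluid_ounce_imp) 0.1319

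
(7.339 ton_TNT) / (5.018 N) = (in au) 0.0409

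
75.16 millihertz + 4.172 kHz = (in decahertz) 417.2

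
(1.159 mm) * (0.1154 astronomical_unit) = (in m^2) 2.001e+07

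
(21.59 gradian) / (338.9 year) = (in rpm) 3.03e-10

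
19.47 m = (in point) 5.519e+04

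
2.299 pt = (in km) 8.11e-07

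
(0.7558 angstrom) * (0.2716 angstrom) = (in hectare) 2.053e-25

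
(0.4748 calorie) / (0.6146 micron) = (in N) 3.232e+06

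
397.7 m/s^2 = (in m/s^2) 397.7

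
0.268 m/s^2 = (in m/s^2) 0.268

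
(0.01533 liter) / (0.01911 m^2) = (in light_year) 8.479e-20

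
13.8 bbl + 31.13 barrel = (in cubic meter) 7.143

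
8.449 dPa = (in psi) 0.0001225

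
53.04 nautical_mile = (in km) 98.23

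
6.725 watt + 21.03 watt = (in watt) 27.76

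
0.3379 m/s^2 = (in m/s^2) 0.3379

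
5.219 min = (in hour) 0.08698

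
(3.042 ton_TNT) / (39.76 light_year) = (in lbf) 7.607e-09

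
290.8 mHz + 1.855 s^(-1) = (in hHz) 0.02146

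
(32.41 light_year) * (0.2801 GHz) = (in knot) 1.669e+26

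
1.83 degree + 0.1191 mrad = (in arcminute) 110.2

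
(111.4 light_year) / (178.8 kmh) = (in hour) 5.894e+12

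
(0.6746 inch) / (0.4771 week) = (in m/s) 5.938e-08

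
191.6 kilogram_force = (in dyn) 1.879e+08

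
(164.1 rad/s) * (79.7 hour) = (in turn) 7.494e+06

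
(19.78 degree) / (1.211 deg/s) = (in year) 5.179e-07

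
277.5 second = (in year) 8.799e-06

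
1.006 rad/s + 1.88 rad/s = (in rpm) 27.56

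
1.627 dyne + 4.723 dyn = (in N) 6.35e-05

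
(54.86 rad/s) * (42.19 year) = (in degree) 4.182e+12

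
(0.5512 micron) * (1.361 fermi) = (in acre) 1.854e-25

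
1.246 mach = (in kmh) 1527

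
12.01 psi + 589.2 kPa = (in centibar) 672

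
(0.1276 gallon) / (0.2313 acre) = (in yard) 5.643e-07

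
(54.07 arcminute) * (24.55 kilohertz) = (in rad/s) 386.1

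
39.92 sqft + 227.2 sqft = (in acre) 0.006132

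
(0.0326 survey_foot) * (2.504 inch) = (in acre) 1.562e-07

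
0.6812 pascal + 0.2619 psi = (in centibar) 1.806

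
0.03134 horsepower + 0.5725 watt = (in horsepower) 0.03211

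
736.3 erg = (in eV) 4.596e+14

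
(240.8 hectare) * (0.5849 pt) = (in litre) 4.969e+05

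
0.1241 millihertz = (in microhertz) 124.1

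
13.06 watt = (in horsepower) 0.01751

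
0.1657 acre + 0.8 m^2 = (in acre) 0.1659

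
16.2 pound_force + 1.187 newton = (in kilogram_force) 7.469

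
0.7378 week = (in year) 0.01415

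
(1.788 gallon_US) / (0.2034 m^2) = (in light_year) 3.517e-18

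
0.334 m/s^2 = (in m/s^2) 0.334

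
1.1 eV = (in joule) 1.762e-19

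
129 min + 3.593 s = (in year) 0.0002455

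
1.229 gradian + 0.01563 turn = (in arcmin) 404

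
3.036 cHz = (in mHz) 30.36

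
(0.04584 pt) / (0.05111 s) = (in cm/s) 0.03164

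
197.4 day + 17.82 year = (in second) 5.79e+08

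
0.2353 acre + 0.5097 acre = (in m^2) 3015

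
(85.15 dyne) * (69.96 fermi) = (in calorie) 1.424e-17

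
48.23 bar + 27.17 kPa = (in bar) 48.5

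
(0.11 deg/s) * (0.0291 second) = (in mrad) 0.05587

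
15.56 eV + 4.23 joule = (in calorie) 1.011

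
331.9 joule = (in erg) 3.319e+09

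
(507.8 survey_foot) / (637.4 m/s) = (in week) 4.015e-07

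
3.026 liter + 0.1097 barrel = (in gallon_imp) 4.502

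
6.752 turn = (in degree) 2431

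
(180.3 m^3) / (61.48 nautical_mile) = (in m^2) 0.001584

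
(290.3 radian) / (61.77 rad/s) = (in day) 5.439e-05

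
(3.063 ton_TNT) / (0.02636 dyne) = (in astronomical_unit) 3.25e+05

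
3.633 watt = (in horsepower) 0.004872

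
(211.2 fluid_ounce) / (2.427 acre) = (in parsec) 2.061e-23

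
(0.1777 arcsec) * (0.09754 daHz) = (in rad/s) 8.403e-07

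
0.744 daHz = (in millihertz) 7440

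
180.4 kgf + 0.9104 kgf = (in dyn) 1.778e+08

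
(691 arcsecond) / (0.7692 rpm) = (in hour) 1.155e-05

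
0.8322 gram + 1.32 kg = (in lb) 2.912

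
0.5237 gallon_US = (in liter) 1.982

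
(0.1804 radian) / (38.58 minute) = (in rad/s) 7.793e-05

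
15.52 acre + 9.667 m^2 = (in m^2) 6.282e+04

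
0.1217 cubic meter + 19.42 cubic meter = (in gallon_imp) 4299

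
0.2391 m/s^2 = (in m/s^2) 0.2391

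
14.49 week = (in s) 8.764e+06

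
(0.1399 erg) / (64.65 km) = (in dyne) 2.164e-08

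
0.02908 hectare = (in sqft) 3130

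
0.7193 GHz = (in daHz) 7.193e+07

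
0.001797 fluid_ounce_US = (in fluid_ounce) 0.001797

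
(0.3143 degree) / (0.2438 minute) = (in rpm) 0.003581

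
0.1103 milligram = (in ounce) 3.891e-06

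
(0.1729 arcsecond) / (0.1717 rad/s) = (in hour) 1.356e-09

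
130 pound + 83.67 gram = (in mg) 5.905e+07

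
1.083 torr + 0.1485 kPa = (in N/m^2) 292.9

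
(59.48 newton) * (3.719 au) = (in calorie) 7.909e+12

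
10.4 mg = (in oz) 0.0003668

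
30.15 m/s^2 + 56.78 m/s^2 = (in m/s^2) 86.93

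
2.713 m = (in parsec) 8.792e-17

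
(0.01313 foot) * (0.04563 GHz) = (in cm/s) 1.826e+07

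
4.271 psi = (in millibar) 294.5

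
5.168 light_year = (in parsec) 1.585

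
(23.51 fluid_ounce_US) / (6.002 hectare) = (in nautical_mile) 6.255e-12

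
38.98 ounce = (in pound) 2.436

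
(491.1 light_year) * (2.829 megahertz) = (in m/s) 1.314e+25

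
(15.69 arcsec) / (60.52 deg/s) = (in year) 2.284e-12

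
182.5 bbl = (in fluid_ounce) 9.811e+05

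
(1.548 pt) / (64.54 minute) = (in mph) 3.155e-07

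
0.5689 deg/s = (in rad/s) 0.009929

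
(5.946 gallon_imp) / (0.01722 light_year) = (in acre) 4.1e-20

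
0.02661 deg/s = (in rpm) 0.004435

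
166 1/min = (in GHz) 2.767e-09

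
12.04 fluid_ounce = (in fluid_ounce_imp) 12.53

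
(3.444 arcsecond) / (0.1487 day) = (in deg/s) 7.446e-08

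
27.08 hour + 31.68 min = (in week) 0.1643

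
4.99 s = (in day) 5.775e-05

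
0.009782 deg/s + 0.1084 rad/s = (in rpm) 1.037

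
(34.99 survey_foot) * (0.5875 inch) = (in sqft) 1.713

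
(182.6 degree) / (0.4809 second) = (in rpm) 63.28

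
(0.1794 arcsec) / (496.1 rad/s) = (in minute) 2.922e-11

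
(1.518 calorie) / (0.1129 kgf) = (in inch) 225.8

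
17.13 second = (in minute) 0.2855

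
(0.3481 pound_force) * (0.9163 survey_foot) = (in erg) 4.325e+06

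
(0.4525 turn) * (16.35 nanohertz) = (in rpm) 4.439e-07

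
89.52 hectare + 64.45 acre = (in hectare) 115.6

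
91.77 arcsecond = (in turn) 7.081e-05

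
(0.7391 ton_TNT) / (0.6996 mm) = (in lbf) 9.937e+11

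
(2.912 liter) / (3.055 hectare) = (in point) 0.0002702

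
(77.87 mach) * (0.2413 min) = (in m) 3.839e+05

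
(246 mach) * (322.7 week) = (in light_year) 0.001728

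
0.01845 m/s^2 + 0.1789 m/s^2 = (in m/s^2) 0.1973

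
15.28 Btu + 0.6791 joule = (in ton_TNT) 3.853e-06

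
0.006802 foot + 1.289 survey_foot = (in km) 0.000395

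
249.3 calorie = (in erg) 1.043e+10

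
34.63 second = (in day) 0.0004008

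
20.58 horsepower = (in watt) 1.535e+04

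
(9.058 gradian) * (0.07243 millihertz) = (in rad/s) 1.031e-05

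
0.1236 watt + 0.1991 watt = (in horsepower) 0.0004327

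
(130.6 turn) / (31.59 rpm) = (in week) 0.0004101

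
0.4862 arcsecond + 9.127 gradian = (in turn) 0.02282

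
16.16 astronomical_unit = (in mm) 2.418e+15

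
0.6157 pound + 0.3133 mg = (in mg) 2.793e+05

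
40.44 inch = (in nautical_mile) 0.0005546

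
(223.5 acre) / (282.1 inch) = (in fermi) 1.262e+20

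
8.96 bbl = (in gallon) 376.3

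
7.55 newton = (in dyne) 7.55e+05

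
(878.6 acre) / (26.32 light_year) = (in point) 4.048e-08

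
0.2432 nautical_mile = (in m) 450.4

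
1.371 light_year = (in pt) 3.677e+19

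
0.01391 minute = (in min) 0.01391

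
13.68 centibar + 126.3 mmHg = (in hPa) 305.2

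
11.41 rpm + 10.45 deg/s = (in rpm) 13.15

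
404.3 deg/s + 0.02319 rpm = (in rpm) 67.41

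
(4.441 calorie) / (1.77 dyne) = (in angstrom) 1.05e+16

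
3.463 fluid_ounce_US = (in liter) 0.1024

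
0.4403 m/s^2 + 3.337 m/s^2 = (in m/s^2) 3.777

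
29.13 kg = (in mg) 2.913e+07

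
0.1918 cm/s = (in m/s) 0.001918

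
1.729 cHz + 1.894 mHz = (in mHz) 19.18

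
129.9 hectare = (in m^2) 1.299e+06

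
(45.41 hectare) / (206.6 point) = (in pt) 1.766e+10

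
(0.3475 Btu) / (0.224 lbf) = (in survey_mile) 0.2286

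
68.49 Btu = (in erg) 7.226e+11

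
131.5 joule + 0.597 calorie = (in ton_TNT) 3.203e-08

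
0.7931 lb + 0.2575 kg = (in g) 617.2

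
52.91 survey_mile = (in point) 2.414e+08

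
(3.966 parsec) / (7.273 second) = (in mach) 4.942e+13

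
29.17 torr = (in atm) 0.03838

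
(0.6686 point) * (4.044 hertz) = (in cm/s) 0.09538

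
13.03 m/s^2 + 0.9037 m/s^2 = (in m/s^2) 13.93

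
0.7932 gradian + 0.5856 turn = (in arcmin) 1.269e+04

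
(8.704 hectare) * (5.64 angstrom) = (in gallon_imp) 0.0108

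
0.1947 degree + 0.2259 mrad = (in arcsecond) 747.5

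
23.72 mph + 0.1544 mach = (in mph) 141.3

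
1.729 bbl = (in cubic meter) 0.2749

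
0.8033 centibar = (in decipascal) 8033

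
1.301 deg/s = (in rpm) 0.2168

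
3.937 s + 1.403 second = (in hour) 0.001483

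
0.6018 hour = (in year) 6.87e-05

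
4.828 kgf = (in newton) 47.35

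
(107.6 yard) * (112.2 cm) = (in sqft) 1188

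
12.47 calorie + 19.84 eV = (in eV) 3.256e+20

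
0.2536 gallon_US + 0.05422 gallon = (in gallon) 0.3078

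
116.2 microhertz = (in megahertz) 1.162e-10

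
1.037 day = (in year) 0.002841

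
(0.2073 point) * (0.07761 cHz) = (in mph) 1.27e-07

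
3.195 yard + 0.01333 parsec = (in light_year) 0.04348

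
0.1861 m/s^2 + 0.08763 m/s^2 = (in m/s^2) 0.2737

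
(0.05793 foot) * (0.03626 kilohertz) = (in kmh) 2.305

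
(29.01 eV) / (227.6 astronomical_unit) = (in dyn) 1.365e-26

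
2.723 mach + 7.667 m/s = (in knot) 1817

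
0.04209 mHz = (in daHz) 4.209e-06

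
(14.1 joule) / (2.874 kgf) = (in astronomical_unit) 3.344e-12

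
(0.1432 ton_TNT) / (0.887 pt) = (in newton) 1.915e+12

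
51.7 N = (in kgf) 5.272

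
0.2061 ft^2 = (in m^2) 0.01915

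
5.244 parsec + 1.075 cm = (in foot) 5.309e+17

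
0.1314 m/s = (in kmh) 0.473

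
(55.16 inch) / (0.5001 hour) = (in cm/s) 0.07782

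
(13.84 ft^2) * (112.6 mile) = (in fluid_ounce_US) 7.879e+09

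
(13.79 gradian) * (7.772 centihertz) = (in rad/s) 0.01684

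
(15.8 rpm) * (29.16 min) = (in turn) 460.7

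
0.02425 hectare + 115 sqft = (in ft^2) 2725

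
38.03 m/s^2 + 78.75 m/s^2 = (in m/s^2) 116.8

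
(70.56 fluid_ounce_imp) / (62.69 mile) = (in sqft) 2.139e-07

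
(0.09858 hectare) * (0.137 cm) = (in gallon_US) 356.8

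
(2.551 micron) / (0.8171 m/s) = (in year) 9.9e-14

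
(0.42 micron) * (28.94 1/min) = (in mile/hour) 4.532e-07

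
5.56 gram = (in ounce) 0.1961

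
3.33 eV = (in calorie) 1.275e-19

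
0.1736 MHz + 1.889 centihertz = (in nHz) 1.736e+14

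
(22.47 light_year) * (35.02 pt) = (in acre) 6.49e+11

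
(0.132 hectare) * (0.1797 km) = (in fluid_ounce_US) 8.021e+09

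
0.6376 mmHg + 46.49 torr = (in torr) 47.13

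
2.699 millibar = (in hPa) 2.699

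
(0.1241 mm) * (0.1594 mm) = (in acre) 4.888e-12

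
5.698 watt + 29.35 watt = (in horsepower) 0.047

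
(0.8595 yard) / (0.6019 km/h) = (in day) 5.441e-05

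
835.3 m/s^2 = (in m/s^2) 835.3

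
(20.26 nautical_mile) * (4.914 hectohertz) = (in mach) 5.415e+04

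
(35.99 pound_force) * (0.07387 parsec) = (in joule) 3.649e+17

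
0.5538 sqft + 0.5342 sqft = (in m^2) 0.1011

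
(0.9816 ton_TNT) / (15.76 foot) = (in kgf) 8.718e+07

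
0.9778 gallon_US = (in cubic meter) 0.003701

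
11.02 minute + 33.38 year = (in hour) 2.924e+05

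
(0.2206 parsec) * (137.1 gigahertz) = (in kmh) 3.36e+27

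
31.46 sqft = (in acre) 0.0007222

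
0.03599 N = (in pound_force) 0.008091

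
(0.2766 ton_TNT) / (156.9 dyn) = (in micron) 7.376e+17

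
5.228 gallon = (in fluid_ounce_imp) 696.5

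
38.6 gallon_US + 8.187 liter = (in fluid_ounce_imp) 5431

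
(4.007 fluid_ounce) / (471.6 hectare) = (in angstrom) 0.2513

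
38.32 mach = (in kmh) 4.697e+04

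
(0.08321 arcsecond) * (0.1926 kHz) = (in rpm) 0.000742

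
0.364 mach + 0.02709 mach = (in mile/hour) 297.9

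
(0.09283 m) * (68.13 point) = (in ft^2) 0.02402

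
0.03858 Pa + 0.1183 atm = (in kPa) 11.99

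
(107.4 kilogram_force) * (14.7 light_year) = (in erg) 1.465e+27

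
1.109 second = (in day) 1.284e-05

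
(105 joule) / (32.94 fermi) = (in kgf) 3.25e+14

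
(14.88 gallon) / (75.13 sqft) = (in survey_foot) 0.02648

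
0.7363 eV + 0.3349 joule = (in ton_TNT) 8.004e-11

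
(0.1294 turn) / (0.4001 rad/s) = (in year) 6.444e-08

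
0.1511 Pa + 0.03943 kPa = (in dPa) 395.8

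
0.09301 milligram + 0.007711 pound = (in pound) 0.007711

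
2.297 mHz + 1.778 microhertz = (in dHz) 0.02299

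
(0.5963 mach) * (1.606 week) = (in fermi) 1.972e+23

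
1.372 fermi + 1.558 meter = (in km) 0.001558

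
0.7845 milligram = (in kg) 7.845e-07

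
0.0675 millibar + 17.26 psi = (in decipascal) 1.19e+06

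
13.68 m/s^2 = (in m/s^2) 13.68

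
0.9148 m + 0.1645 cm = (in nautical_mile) 0.0004948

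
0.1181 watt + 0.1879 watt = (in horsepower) 0.0004104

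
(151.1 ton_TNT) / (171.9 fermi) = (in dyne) 3.678e+29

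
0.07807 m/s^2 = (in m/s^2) 0.07807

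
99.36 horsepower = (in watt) 7.409e+04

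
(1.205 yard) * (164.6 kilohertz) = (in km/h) 6.529e+05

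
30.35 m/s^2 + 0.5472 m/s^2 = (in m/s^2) 30.9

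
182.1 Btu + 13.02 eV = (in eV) 1.199e+24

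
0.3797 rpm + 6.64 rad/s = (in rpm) 63.79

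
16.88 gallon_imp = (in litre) 76.74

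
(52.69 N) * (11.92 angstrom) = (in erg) 0.6281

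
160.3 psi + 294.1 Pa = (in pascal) 1.106e+06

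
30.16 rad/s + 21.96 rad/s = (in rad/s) 52.12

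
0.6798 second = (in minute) 0.01133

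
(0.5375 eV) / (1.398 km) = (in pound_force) 1.385e-23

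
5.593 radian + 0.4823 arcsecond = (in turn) 0.8902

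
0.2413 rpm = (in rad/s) 0.02527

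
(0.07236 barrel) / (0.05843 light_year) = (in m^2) 2.081e-17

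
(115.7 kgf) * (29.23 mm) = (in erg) 3.317e+08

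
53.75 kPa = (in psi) 7.796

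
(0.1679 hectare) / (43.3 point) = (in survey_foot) 3.606e+05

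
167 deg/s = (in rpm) 27.83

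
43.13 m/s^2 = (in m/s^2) 43.13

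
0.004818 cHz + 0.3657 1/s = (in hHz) 0.003657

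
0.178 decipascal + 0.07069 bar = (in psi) 1.025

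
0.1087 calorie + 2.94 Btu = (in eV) 1.936e+22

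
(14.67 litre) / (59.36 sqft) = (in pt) 7.541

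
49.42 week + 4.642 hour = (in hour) 8307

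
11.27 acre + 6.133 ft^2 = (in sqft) 4.909e+05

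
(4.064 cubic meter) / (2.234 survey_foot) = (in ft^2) 64.24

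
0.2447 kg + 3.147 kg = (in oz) 119.6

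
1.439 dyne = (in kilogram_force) 1.467e-06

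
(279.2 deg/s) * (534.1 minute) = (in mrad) 1.562e+08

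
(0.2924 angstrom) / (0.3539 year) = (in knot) 5.093e-18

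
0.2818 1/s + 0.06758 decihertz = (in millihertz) 288.6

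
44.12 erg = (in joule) 4.412e-06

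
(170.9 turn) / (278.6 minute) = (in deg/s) 3.681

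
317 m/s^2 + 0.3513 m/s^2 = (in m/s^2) 317.4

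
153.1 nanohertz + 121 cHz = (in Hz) 1.21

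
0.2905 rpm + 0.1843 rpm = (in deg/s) 2.849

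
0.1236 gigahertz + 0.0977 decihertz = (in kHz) 1.236e+05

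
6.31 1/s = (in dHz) 63.1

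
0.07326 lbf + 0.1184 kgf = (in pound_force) 0.3343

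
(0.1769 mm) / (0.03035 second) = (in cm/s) 0.5829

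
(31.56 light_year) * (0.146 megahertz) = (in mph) 9.751e+22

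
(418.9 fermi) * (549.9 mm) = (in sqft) 2.48e-12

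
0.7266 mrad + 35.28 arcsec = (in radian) 0.0008976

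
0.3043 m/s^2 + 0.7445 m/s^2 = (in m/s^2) 1.049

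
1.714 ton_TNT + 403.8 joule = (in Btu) 6.797e+06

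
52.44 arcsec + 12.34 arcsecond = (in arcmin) 1.08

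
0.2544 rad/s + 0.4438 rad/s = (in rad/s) 0.6982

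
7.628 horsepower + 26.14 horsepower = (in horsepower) 33.77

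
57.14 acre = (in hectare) 23.12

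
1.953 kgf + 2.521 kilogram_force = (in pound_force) 9.863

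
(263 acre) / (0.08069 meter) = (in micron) 1.319e+13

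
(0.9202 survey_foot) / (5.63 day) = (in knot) 1.121e-06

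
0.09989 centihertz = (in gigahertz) 9.989e-13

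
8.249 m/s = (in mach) 0.02423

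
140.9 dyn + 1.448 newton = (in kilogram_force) 0.1478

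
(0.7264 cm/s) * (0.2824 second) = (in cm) 0.2051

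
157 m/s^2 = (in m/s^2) 157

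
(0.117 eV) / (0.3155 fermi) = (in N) 5.942e-05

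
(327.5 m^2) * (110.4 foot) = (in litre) 1.102e+07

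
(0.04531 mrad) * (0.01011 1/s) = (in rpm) 4.374e-06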